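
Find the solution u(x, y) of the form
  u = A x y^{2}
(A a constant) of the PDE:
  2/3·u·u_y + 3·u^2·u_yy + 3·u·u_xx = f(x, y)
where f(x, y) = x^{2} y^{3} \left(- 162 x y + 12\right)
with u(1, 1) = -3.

Substitute the ansatz u = A x y^{2} into the left-hand side.
Derivatives of the ansatz:
  u_y = 2 A x y
  u_yy = 2 A x
  u_xx = 0
Term by term:
  2/3·u·u_y = \frac{4 A^{2} x^{2} y^{3}}{3}
  3·u^2·u_yy = 6 A^{3} x^{3} y^{4}
  3·u·u_xx = 0
So the left-hand side equals
  6 A^{3} x^{3} y^{4} + \frac{4 A^{2} x^{2} y^{3}}{3}
This must equal f(x, y) identically; expanded, f = - 162 x^{3} y^{4} + 12 x^{2} y^{3}.
Matching coefficients of the independent functions:
  [x^{2} y^{3}]:  \frac{4 A^{2}}{3} = 12
  [x^{3} y^{4}]:  6 A^{3} = -162
Solving: A = -3.
Check against the point condition:
  u(1, 1) = -3  ⟹  A = -3  ✓
Hence u(x, y) = - 3 x y^{2}.

Answer: u(x, y) = - 3 x y^{2}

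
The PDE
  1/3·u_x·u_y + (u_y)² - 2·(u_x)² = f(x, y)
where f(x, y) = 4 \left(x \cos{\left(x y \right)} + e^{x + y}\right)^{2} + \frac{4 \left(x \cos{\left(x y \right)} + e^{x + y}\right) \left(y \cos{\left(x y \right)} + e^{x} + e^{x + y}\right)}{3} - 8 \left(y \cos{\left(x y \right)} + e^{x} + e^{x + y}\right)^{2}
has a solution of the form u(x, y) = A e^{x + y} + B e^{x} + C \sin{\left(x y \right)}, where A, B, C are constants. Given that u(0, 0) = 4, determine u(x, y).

Substitute the ansatz u = A e^{x + y} + B e^{x} + C \sin{\left(x y \right)} into the left-hand side.
Derivatives of the ansatz:
  u_x = A e^{x} e^{y} + B e^{x} + C y \cos{\left(x y \right)}
  u_y = A e^{x} e^{y} + C x \cos{\left(x y \right)}
Term by term:
  1/3·u_x·u_y = \frac{A^{2} e^{2 x} e^{2 y}}{3} + \frac{A B e^{2 x} e^{y}}{3} + \frac{A C x e^{x} e^{y} \cos{\left(x y \right)}}{3} + \frac{A C y e^{x} e^{y} \cos{\left(x y \right)}}{3} + \frac{B C x e^{x} \cos{\left(x y \right)}}{3} + \frac{C^{2} x y \cos^{2}{\left(x y \right)}}{3}
  (u_y)² = A^{2} e^{2 x} e^{2 y} + 2 A C x e^{x} e^{y} \cos{\left(x y \right)} + C^{2} x^{2} \cos^{2}{\left(x y \right)}
  -2·(u_x)² = - 2 A^{2} e^{2 x} e^{2 y} - 4 A B e^{2 x} e^{y} - 4 A C y e^{x} e^{y} \cos{\left(x y \right)} - 2 B^{2} e^{2 x} - 4 B C y e^{x} \cos{\left(x y \right)} - 2 C^{2} y^{2} \cos^{2}{\left(x y \right)}
So the left-hand side equals
  - \frac{2 A^{2} e^{2 x} e^{2 y}}{3} - \frac{11 A B e^{2 x} e^{y}}{3} + \frac{7 A C x e^{x} e^{y} \cos{\left(x y \right)}}{3} - \frac{11 A C y e^{x} e^{y} \cos{\left(x y \right)}}{3} - 2 B^{2} e^{2 x} + \frac{B C x e^{x} \cos{\left(x y \right)}}{3} - 4 B C y e^{x} \cos{\left(x y \right)} + C^{2} x^{2} \cos^{2}{\left(x y \right)} + \frac{C^{2} x y \cos^{2}{\left(x y \right)}}{3} - 2 C^{2} y^{2} \cos^{2}{\left(x y \right)}
This must equal f(x, y) identically; expanded, f = 4 x^{2} \cos^{2}{\left(x y \right)} + \frac{4 x y \cos^{2}{\left(x y \right)}}{3} + \frac{28 x e^{x} e^{y} \cos{\left(x y \right)}}{3} + \frac{4 x e^{x} \cos{\left(x y \right)}}{3} - 8 y^{2} \cos^{2}{\left(x y \right)} - \frac{44 y e^{x} e^{y} \cos{\left(x y \right)}}{3} - 16 y e^{x} \cos{\left(x y \right)} - \frac{8 e^{2 x} e^{2 y}}{3} - \frac{44 e^{2 x} e^{y}}{3} - 8 e^{2 x}.
Matching coefficients of the independent functions:
  [x^{2} \cos^{2}{\left(x y \right)}]:  C^{2} = 4
  [y^{2} \cos^{2}{\left(x y \right)}]:  - 2 C^{2} = -8
  [e^{2 x} e^{y}]:  - \frac{11 A B}{3} = - \frac{44}{3}
  [e^{2 x} e^{2 y}]:  - \frac{2 A^{2}}{3} = - \frac{8}{3}
  [x y \cos^{2}{\left(x y \right)}]:  \frac{C^{2}}{3} = \frac{4}{3}
  [x e^{x} \cos{\left(x y \right)}]:  \frac{B C}{3} = \frac{4}{3}
  [y e^{x} \cos{\left(x y \right)}]:  - 4 B C = -16
  [x e^{x} e^{y} \cos{\left(x y \right)}]:  \frac{7 A C}{3} = \frac{28}{3}
  [y e^{x} e^{y} \cos{\left(x y \right)}]:  - \frac{11 A C}{3} = - \frac{44}{3}
  [e^{2 x}]:  - 2 B^{2} = -8
These equations allow (A, B, C) = (-2, -2, -2) or (2, 2, 2).
Impose the point condition(s):
  u(0, 0) = 4  ⟹  A + B = 4
Only A = 2, B = 2, C = 2 satisfies everything.
Hence u(x, y) = 2 e^{x} + 2 e^{x + y} + 2 \sin{\left(x y \right)}.

Answer: u(x, y) = 2 e^{x} + 2 e^{x + y} + 2 \sin{\left(x y \right)}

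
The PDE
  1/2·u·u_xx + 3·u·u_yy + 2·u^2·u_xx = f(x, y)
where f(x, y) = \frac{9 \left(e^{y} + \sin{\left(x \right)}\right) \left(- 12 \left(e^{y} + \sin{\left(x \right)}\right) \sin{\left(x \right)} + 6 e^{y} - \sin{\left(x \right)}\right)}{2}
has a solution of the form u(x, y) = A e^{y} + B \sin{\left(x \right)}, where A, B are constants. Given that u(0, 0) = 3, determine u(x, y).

Substitute the ansatz u = A e^{y} + B \sin{\left(x \right)} into the left-hand side.
Derivatives of the ansatz:
  u_xx = - B \sin{\left(x \right)}
  u_yy = A e^{y}
Term by term:
  1/2·u·u_xx = - \frac{A B e^{y} \sin{\left(x \right)}}{2} - \frac{B^{2} \sin^{2}{\left(x \right)}}{2}
  3·u·u_yy = 3 A^{2} e^{2 y} + 3 A B e^{y} \sin{\left(x \right)}
  2·u^2·u_xx = - 2 A^{2} B e^{2 y} \sin{\left(x \right)} - 4 A B^{2} e^{y} \sin^{2}{\left(x \right)} - 2 B^{3} \sin^{3}{\left(x \right)}
So the left-hand side equals
  - 2 A^{2} B e^{2 y} \sin{\left(x \right)} + 3 A^{2} e^{2 y} - 4 A B^{2} e^{y} \sin^{2}{\left(x \right)} + \frac{5 A B e^{y} \sin{\left(x \right)}}{2} - 2 B^{3} \sin^{3}{\left(x \right)} - \frac{B^{2} \sin^{2}{\left(x \right)}}{2}
This must equal f(x, y) identically; expanded, f = - 54 e^{2 y} \sin{\left(x \right)} + 27 e^{2 y} - 108 e^{y} \sin^{2}{\left(x \right)} + \frac{45 e^{y} \sin{\left(x \right)}}{2} - 54 \sin^{3}{\left(x \right)} - \frac{9 \sin^{2}{\left(x \right)}}{2}.
Matching coefficients of the independent functions:
  [e^{y} \sin{\left(x \right)}]:  \frac{5 A B}{2} = \frac{45}{2}
  [e^{y} \sin^{2}{\left(x \right)}]:  - 4 A B^{2} = -108
  [e^{2 y} \sin{\left(x \right)}]:  - 2 A^{2} B = -54
  [e^{2 y}]:  3 A^{2} = 27
  [\sin^{2}{\left(x \right)}]:  - \frac{B^{2}}{2} = - \frac{9}{2}
  [\sin^{3}{\left(x \right)}]:  - 2 B^{3} = -54
Solving: A = 3, B = 3.
Check against the point condition:
  u(0, 0) = 3  ⟹  A = 3  ✓
Hence u(x, y) = 3 e^{y} + 3 \sin{\left(x \right)}.

Answer: u(x, y) = 3 e^{y} + 3 \sin{\left(x \right)}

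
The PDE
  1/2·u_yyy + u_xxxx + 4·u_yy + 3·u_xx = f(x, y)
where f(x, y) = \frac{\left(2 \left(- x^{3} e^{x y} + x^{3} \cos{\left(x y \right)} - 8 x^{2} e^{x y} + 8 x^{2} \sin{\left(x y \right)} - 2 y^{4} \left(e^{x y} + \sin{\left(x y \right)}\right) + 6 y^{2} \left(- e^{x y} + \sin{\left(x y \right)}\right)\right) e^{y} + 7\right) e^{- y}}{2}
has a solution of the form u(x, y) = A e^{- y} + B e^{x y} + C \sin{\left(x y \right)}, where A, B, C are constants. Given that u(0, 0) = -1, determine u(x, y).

Answer: u(x, y) = - 2 e^{x y} - 2 \sin{\left(x y \right)} + e^{- y}

Derivation:
Substitute the ansatz u = A e^{- y} + B e^{x y} + C \sin{\left(x y \right)} into the left-hand side.
Derivatives of the ansatz:
  u_yyy = - A e^{- y} + B x^{3} e^{x y} - C x^{3} \cos{\left(x y \right)}
  u_xxxx = B y^{4} e^{x y} + C y^{4} \sin{\left(x y \right)}
  u_yy = A e^{- y} + B x^{2} e^{x y} - C x^{2} \sin{\left(x y \right)}
  u_xx = B y^{2} e^{x y} - C y^{2} \sin{\left(x y \right)}
Term by term:
  1/2·u_yyy = - \frac{A e^{- y}}{2} + \frac{B x^{3} e^{x y}}{2} - \frac{C x^{3} \cos{\left(x y \right)}}{2}
  u_xxxx = B y^{4} e^{x y} + C y^{4} \sin{\left(x y \right)}
  4·u_yy = 4 A e^{- y} + 4 B x^{2} e^{x y} - 4 C x^{2} \sin{\left(x y \right)}
  3·u_xx = 3 B y^{2} e^{x y} - 3 C y^{2} \sin{\left(x y \right)}
So the left-hand side equals
  \frac{7 A e^{- y}}{2} + \frac{B x^{3} e^{x y}}{2} + 4 B x^{2} e^{x y} + B y^{4} e^{x y} + 3 B y^{2} e^{x y} - \frac{C x^{3} \cos{\left(x y \right)}}{2} - 4 C x^{2} \sin{\left(x y \right)} + C y^{4} \sin{\left(x y \right)} - 3 C y^{2} \sin{\left(x y \right)}
This must equal f(x, y) identically; expanded, f = - x^{3} e^{x y} + x^{3} \cos{\left(x y \right)} - 8 x^{2} e^{x y} + 8 x^{2} \sin{\left(x y \right)} - 2 y^{4} e^{x y} - 2 y^{4} \sin{\left(x y \right)} - 6 y^{2} e^{x y} + 6 y^{2} \sin{\left(x y \right)} + \frac{7 e^{- y}}{2}.
Matching coefficients of the independent functions:
  [x^{2} e^{x y}]:  4 B = -8
  [x^{2} \sin{\left(x y \right)}]:  - 4 C = 8
  [x^{3} e^{x y}]:  \frac{B}{2} = -1
  [x^{3} \cos{\left(x y \right)}]:  - \frac{C}{2} = 1
  [y^{2} e^{x y}]:  3 B = -6
  [y^{2} \sin{\left(x y \right)}]:  - 3 C = 6
  [y^{4} e^{x y}]:  B = -2
  [y^{4} \sin{\left(x y \right)}]:  C = -2
  [e^{- y}]:  \frac{7 A}{2} = \frac{7}{2}
Solving: A = 1, B = -2, C = -2.
Check against the point condition:
  u(0, 0) = -1  ⟹  A + B = -1  ✓
Hence u(x, y) = - 2 e^{x y} - 2 \sin{\left(x y \right)} + e^{- y}.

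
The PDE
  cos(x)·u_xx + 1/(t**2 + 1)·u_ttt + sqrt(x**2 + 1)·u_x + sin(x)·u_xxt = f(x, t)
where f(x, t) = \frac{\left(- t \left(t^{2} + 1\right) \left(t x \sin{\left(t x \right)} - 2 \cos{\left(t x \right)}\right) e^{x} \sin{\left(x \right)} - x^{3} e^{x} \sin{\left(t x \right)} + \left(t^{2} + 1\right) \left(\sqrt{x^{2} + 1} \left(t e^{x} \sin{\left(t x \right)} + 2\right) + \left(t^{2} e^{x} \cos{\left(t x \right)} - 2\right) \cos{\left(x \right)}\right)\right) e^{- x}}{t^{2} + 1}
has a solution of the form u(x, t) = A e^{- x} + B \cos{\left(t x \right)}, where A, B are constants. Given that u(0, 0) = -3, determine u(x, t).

Substitute the ansatz u = A e^{- x} + B \cos{\left(t x \right)} into the left-hand side.
Derivatives of the ansatz:
  u_xx = A e^{- x} - B t^{2} \cos{\left(t x \right)}
  u_ttt = B x^{3} \sin{\left(t x \right)}
  u_x = - A e^{- x} - B t \sin{\left(t x \right)}
  u_xxt = B t^{2} x \sin{\left(t x \right)} - 2 B t \cos{\left(t x \right)}
Term by term:
  cos(x)·u_xx = A e^{- x} \cos{\left(x \right)} - B t^{2} \cos{\left(x \right)} \cos{\left(t x \right)}
  1/(t**2 + 1)·u_ttt = \frac{B x^{3} \sin{\left(t x \right)}}{t^{2} + 1}
  sqrt(x**2 + 1)·u_x = - A \sqrt{x^{2} + 1} e^{- x} - B t \sqrt{x^{2} + 1} \sin{\left(t x \right)}
  sin(x)·u_xxt = B t^{2} x \sin{\left(x \right)} \sin{\left(t x \right)} - 2 B t \sin{\left(x \right)} \cos{\left(t x \right)}
So the left-hand side equals
  - A \sqrt{x^{2} + 1} e^{- x} + A e^{- x} \cos{\left(x \right)} + B t^{2} x \sin{\left(x \right)} \sin{\left(t x \right)} - B t^{2} \cos{\left(x \right)} \cos{\left(t x \right)} - B t \sqrt{x^{2} + 1} \sin{\left(t x \right)} - 2 B t \sin{\left(x \right)} \cos{\left(t x \right)} + \frac{B x^{3} \sin{\left(t x \right)}}{t^{2} + 1}
This must equal f(x, t) identically; expanded, f = - t^{2} x \sin{\left(x \right)} \sin{\left(t x \right)} + t^{2} \cos{\left(x \right)} \cos{\left(t x \right)} + t \sqrt{x^{2} + 1} \sin{\left(t x \right)} + 2 t \sin{\left(x \right)} \cos{\left(t x \right)} - \frac{x^{3} \sin{\left(t x \right)}}{t^{2} + 1} + 2 \sqrt{x^{2} + 1} e^{- x} - 2 e^{- x} \cos{\left(x \right)}.
Matching coefficients of the independent functions:
  [\sqrt{x^{2} + 1} e^{- x}]:  - A = 2
  [e^{- x} \cos{\left(x \right)}]:  A = -2
  [t \sqrt{x^{2} + 1} \sin{\left(t x \right)}, t^{2} \cos{\left(x \right)} \cos{\left(t x \right)}]:  - B = 1
  [t \sin{\left(x \right)} \cos{\left(t x \right)}]:  - 2 B = 2
  [\frac{x^{3} \sin{\left(t x \right)}}{t^{2} + 1}, t^{2} x \sin{\left(x \right)} \sin{\left(t x \right)}]:  B = -1
Solving: A = -2, B = -1.
Check against the point condition:
  u(0, 0) = -3  ⟹  A + B = -3  ✓
Hence u(x, t) = - \cos{\left(t x \right)} - 2 e^{- x}.

Answer: u(x, t) = - \cos{\left(t x \right)} - 2 e^{- x}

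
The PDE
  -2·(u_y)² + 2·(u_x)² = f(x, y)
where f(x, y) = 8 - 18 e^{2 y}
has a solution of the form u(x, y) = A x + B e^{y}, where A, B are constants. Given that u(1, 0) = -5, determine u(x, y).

Substitute the ansatz u = A x + B e^{y} into the left-hand side.
Derivatives of the ansatz:
  u_y = B e^{y}
  u_x = A
Term by term:
  -2·(u_y)² = - 2 B^{2} e^{2 y}
  2·(u_x)² = 2 A^{2}
So the left-hand side equals
  2 A^{2} - 2 B^{2} e^{2 y}
This must equal f(x, y) = 8 - 18 e^{2 y} identically.
Matching coefficients of the independent functions:
  [constant term]:  2 A^{2} = 8
  [e^{2 y}]:  - 2 B^{2} = -18
These equations allow (A, B) = (-2, -3) or (-2, 3) or (2, -3) or (2, 3).
Impose the point condition(s):
  u(1, 0) = -5  ⟹  A + B = -5
Only A = -2, B = -3 satisfies everything.
Hence u(x, y) = - 2 x - 3 e^{y}.

Answer: u(x, y) = - 2 x - 3 e^{y}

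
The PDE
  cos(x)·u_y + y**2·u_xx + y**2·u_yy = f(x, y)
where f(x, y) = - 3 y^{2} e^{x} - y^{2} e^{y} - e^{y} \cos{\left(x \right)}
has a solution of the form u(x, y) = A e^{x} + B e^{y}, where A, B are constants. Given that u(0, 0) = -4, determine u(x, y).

Substitute the ansatz u = A e^{x} + B e^{y} into the left-hand side.
Derivatives of the ansatz:
  u_y = B e^{y}
  u_xx = A e^{x}
  u_yy = B e^{y}
Term by term:
  cos(x)·u_y = B e^{y} \cos{\left(x \right)}
  y**2·u_xx = A y^{2} e^{x}
  y**2·u_yy = B y^{2} e^{y}
So the left-hand side equals
  A y^{2} e^{x} + B y^{2} e^{y} + B e^{y} \cos{\left(x \right)}
This must equal f(x, y) = - 3 y^{2} e^{x} - y^{2} e^{y} - e^{y} \cos{\left(x \right)} identically.
Matching coefficients of the independent functions:
  [y^{2} e^{x}]:  A = -3
  [y^{2} e^{y}, e^{y} \cos{\left(x \right)}]:  B = -1
Solving: A = -3, B = -1.
Check against the point condition:
  u(0, 0) = -4  ⟹  A + B = -4  ✓
Hence u(x, y) = - 3 e^{x} - e^{y}.

Answer: u(x, y) = - 3 e^{x} - e^{y}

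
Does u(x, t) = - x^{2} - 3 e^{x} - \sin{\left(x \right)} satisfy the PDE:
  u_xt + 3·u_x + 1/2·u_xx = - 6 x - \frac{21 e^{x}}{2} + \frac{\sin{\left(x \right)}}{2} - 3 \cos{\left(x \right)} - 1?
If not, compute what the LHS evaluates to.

Evaluate each term of the left-hand side for u = - x^{2} - 3 e^{x} - \sin{\left(x \right)}.
Derivatives:
  u_xt = 0
  u_x = - 2 x - 3 e^{x} - \cos{\left(x \right)}
  u_xx = - 3 e^{x} + \sin{\left(x \right)} - 2
Terms:
  u_xt = 0
  3·u_x = - 6 x - 9 e^{x} - 3 \cos{\left(x \right)}
  1/2·u_xx = - \frac{3 e^{x}}{2} + \frac{\sin{\left(x \right)}}{2} - 1
Sum: LHS = - 6 x - \frac{21 e^{x}}{2} + \frac{\sin{\left(x \right)}}{2} - 3 \cos{\left(x \right)} - 1
This is exactly the given right-hand side, so u is a solution.

Answer: Yes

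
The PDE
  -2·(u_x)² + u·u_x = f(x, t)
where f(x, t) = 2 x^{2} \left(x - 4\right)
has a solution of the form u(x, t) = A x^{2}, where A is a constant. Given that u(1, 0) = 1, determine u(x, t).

Substitute the ansatz u = A x^{2} into the left-hand side.
Derivatives of the ansatz:
  u_x = 2 A x
Term by term:
  -2·(u_x)² = - 8 A^{2} x^{2}
  u·u_x = 2 A^{2} x^{3}
So the left-hand side equals
  2 A^{2} x^{3} - 8 A^{2} x^{2}
This must equal f(x, t) identically; expanded, f = 2 x^{3} - 8 x^{2}.
Matching coefficients of the independent functions:
  [x^{2}]:  - 8 A^{2} = -8
  [x^{3}]:  2 A^{2} = 2
These equations allow (A) = (-1) or (1).
Impose the point condition(s):
  u(1, 0) = 1  ⟹  A = 1
Only A = 1 satisfies everything.
Hence u(x, t) = x^{2}.

Answer: u(x, t) = x^{2}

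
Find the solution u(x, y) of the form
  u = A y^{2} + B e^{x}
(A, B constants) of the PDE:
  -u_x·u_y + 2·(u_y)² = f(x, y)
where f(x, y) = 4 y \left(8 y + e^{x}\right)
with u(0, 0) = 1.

Answer: u(x, y) = - 2 y^{2} + e^{x}

Derivation:
Substitute the ansatz u = A y^{2} + B e^{x} into the left-hand side.
Derivatives of the ansatz:
  u_x = B e^{x}
  u_y = 2 A y
Term by term:
  -u_x·u_y = - 2 A B y e^{x}
  2·(u_y)² = 8 A^{2} y^{2}
So the left-hand side equals
  8 A^{2} y^{2} - 2 A B y e^{x}
This must equal f(x, y) identically; expanded, f = 32 y^{2} + 4 y e^{x}.
Matching coefficients of the independent functions:
  [y^{2}]:  8 A^{2} = 32
  [y e^{x}]:  - 2 A B = 4
These equations allow (A, B) = (-2, 1) or (2, -1).
Impose the point condition(s):
  u(0, 0) = 1  ⟹  B = 1
Only A = -2, B = 1 satisfies everything.
Hence u(x, y) = - 2 y^{2} + e^{x}.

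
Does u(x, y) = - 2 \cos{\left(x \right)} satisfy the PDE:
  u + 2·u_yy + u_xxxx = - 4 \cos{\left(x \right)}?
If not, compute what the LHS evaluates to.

Evaluate each term of the left-hand side for u = - 2 \cos{\left(x \right)}.
Derivatives:
  u_yy = 0
  u_xxxx = - 2 \cos{\left(x \right)}
Terms:
  u = - 2 \cos{\left(x \right)}
  2·u_yy = 0
  u_xxxx = - 2 \cos{\left(x \right)}
Sum: LHS = - 4 \cos{\left(x \right)}
This is exactly the given right-hand side, so u is a solution.

Answer: Yes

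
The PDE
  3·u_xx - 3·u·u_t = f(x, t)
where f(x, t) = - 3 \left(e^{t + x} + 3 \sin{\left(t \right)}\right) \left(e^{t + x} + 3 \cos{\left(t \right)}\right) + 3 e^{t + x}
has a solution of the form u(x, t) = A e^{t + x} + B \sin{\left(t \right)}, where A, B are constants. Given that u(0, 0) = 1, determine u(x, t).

Answer: u(x, t) = e^{t + x} + 3 \sin{\left(t \right)}

Derivation:
Substitute the ansatz u = A e^{t + x} + B \sin{\left(t \right)} into the left-hand side.
Derivatives of the ansatz:
  u_xx = A e^{t} e^{x}
  u_t = A e^{t} e^{x} + B \cos{\left(t \right)}
Term by term:
  3·u_xx = 3 A e^{t} e^{x}
  -3·u·u_t = - 3 A^{2} e^{2 t} e^{2 x} - 3 A B e^{t} e^{x} \sin{\left(t \right)} - 3 A B e^{t} e^{x} \cos{\left(t \right)} - 3 B^{2} \sin{\left(t \right)} \cos{\left(t \right)}
So the left-hand side equals
  - 3 A^{2} e^{2 t} e^{2 x} - 3 A B e^{t} e^{x} \sin{\left(t \right)} - 3 A B e^{t} e^{x} \cos{\left(t \right)} + 3 A e^{t} e^{x} - 3 B^{2} \sin{\left(t \right)} \cos{\left(t \right)}
This must equal f(x, t) identically; expanded, f = - 3 e^{2 t} e^{2 x} - 9 e^{t} e^{x} \sin{\left(t \right)} - 9 e^{t} e^{x} \cos{\left(t \right)} + 3 e^{t} e^{x} - 27 \sin{\left(t \right)} \cos{\left(t \right)}.
Matching coefficients of the independent functions:
  [e^{t} e^{x}]:  3 A = 3
  [e^{2 t} e^{2 x}]:  - 3 A^{2} = -3
  [\sin{\left(t \right)} \cos{\left(t \right)}]:  - 3 B^{2} = -27
  [e^{t} e^{x} \sin{\left(t \right)}, e^{t} e^{x} \cos{\left(t \right)}]:  - 3 A B = -9
Solving: A = 1, B = 3.
Check against the point condition:
  u(0, 0) = 1  ⟹  A = 1  ✓
Hence u(x, t) = e^{t + x} + 3 \sin{\left(t \right)}.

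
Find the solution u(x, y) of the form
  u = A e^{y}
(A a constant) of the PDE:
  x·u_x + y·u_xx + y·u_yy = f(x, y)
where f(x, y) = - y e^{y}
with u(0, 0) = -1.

Substitute the ansatz u = A e^{y} into the left-hand side.
Derivatives of the ansatz:
  u_x = 0
  u_xx = 0
  u_yy = A e^{y}
Term by term:
  x·u_x = 0
  y·u_xx = 0
  y·u_yy = A y e^{y}
So the left-hand side equals
  A y e^{y}
This must equal f(x, y) = - y e^{y} identically.
Matching coefficients of the independent functions:
  [y e^{y}]:  A = -1
Solving: A = -1.
Check against the point condition:
  u(0, 0) = -1  ⟹  A = -1  ✓
Hence u(x, y) = - e^{y}.

Answer: u(x, y) = - e^{y}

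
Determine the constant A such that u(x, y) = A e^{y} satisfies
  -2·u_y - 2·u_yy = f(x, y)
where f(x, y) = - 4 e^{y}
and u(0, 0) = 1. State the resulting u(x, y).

Substitute the ansatz u = A e^{y} into the left-hand side.
Derivatives of the ansatz:
  u_y = A e^{y}
  u_yy = A e^{y}
Term by term:
  -2·u_y = - 2 A e^{y}
  -2·u_yy = - 2 A e^{y}
So the left-hand side equals
  - 4 A e^{y}
This must equal f(x, y) = - 4 e^{y} identically.
Matching coefficients of the independent functions:
  [e^{y}]:  - 4 A = -4
Solving: A = 1.
Check against the point condition:
  u(0, 0) = 1  ⟹  A = 1  ✓
Hence u(x, y) = e^{y}.

Answer: u(x, y) = e^{y}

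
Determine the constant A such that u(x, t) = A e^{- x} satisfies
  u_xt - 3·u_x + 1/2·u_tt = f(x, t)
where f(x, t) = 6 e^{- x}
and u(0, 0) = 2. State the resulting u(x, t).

Answer: u(x, t) = 2 e^{- x}

Derivation:
Substitute the ansatz u = A e^{- x} into the left-hand side.
Derivatives of the ansatz:
  u_xt = 0
  u_x = - A e^{- x}
  u_tt = 0
Term by term:
  u_xt = 0
  -3·u_x = 3 A e^{- x}
  1/2·u_tt = 0
So the left-hand side equals
  3 A e^{- x}
This must equal f(x, t) = 6 e^{- x} identically.
Matching coefficients of the independent functions:
  [e^{- x}]:  3 A = 6
Solving: A = 2.
Check against the point condition:
  u(0, 0) = 2  ⟹  A = 2  ✓
Hence u(x, t) = 2 e^{- x}.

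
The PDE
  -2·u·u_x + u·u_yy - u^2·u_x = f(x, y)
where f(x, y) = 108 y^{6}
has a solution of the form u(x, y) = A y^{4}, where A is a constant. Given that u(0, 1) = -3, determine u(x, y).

Substitute the ansatz u = A y^{4} into the left-hand side.
Derivatives of the ansatz:
  u_x = 0
  u_yy = 12 A y^{2}
Term by term:
  -2·u·u_x = 0
  u·u_yy = 12 A^{2} y^{6}
  -u^2·u_x = 0
So the left-hand side equals
  12 A^{2} y^{6}
This must equal f(x, y) = 108 y^{6} identically.
Matching coefficients of the independent functions:
  [y^{6}]:  12 A^{2} = 108
These equations allow (A) = (-3) or (3).
Impose the point condition(s):
  u(0, 1) = -3  ⟹  A = -3
Only A = -3 satisfies everything.
Hence u(x, y) = - 3 y^{4}.

Answer: u(x, y) = - 3 y^{4}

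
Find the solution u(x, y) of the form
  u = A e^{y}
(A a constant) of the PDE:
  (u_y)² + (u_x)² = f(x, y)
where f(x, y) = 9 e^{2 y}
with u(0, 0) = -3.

Substitute the ansatz u = A e^{y} into the left-hand side.
Derivatives of the ansatz:
  u_y = A e^{y}
  u_x = 0
Term by term:
  (u_y)² = A^{2} e^{2 y}
  (u_x)² = 0
So the left-hand side equals
  A^{2} e^{2 y}
This must equal f(x, y) = 9 e^{2 y} identically.
Matching coefficients of the independent functions:
  [e^{2 y}]:  A^{2} = 9
These equations allow (A) = (-3) or (3).
Impose the point condition(s):
  u(0, 0) = -3  ⟹  A = -3
Only A = -3 satisfies everything.
Hence u(x, y) = - 3 e^{y}.

Answer: u(x, y) = - 3 e^{y}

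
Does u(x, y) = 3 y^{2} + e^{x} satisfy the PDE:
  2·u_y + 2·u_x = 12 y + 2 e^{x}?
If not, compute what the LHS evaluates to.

Answer: Yes

Derivation:
Evaluate each term of the left-hand side for u = 3 y^{2} + e^{x}.
Derivatives:
  u_y = 6 y
  u_x = e^{x}
Terms:
  2·u_y = 12 y
  2·u_x = 2 e^{x}
Sum: LHS = 12 y + 2 e^{x}
This is exactly the given right-hand side, so u is a solution.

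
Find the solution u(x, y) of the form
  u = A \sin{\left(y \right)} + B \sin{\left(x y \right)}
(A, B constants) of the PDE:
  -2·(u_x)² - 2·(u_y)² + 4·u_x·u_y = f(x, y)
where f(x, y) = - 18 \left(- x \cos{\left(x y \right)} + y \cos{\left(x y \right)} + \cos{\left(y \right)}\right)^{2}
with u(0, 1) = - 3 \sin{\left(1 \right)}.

Answer: u(x, y) = - 3 \sin{\left(y \right)} + 3 \sin{\left(x y \right)}

Derivation:
Substitute the ansatz u = A \sin{\left(y \right)} + B \sin{\left(x y \right)} into the left-hand side.
Derivatives of the ansatz:
  u_x = B y \cos{\left(x y \right)}
  u_y = A \cos{\left(y \right)} + B x \cos{\left(x y \right)}
Term by term:
  -2·(u_x)² = - 2 B^{2} y^{2} \cos^{2}{\left(x y \right)}
  -2·(u_y)² = - 2 A^{2} \cos^{2}{\left(y \right)} - 4 A B x \cos{\left(y \right)} \cos{\left(x y \right)} - 2 B^{2} x^{2} \cos^{2}{\left(x y \right)}
  4·u_x·u_y = 4 A B y \cos{\left(y \right)} \cos{\left(x y \right)} + 4 B^{2} x y \cos^{2}{\left(x y \right)}
So the left-hand side equals
  - 2 A^{2} \cos^{2}{\left(y \right)} - 4 A B x \cos{\left(y \right)} \cos{\left(x y \right)} + 4 A B y \cos{\left(y \right)} \cos{\left(x y \right)} - 2 B^{2} x^{2} \cos^{2}{\left(x y \right)} + 4 B^{2} x y \cos^{2}{\left(x y \right)} - 2 B^{2} y^{2} \cos^{2}{\left(x y \right)}
This must equal f(x, y) identically; expanded, f = - 18 x^{2} \cos^{2}{\left(x y \right)} + 36 x y \cos^{2}{\left(x y \right)} + 36 x \cos{\left(y \right)} \cos{\left(x y \right)} - 18 y^{2} \cos^{2}{\left(x y \right)} - 36 y \cos{\left(y \right)} \cos{\left(x y \right)} - 18 \cos^{2}{\left(y \right)}.
Matching coefficients of the independent functions:
  [x^{2} \cos^{2}{\left(x y \right)}, y^{2} \cos^{2}{\left(x y \right)}]:  - 2 B^{2} = -18
  [x y \cos^{2}{\left(x y \right)}]:  4 B^{2} = 36
  [x \cos{\left(y \right)} \cos{\left(x y \right)}]:  - 4 A B = 36
  [y \cos{\left(y \right)} \cos{\left(x y \right)}]:  4 A B = -36
  [\cos^{2}{\left(y \right)}]:  - 2 A^{2} = -18
These equations allow (A, B) = (-3, 3) or (3, -3).
Impose the point condition(s):
  u(0, 1) = - 3 \sin{\left(1 \right)}  ⟹  A \sin{\left(1 \right)} = - 3 \sin{\left(1 \right)}
Only A = -3, B = 3 satisfies everything.
Hence u(x, y) = - 3 \sin{\left(y \right)} + 3 \sin{\left(x y \right)}.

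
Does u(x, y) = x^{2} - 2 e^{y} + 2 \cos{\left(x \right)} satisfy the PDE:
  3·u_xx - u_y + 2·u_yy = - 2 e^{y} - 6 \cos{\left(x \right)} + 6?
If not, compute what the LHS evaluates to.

Answer: Yes

Derivation:
Evaluate each term of the left-hand side for u = x^{2} - 2 e^{y} + 2 \cos{\left(x \right)}.
Derivatives:
  u_xx = 2 - 2 \cos{\left(x \right)}
  u_y = - 2 e^{y}
  u_yy = - 2 e^{y}
Terms:
  3·u_xx = 6 - 6 \cos{\left(x \right)}
  -u_y = 2 e^{y}
  2·u_yy = - 4 e^{y}
Sum: LHS = - 2 e^{y} - 6 \cos{\left(x \right)} + 6
This is exactly the given right-hand side, so u is a solution.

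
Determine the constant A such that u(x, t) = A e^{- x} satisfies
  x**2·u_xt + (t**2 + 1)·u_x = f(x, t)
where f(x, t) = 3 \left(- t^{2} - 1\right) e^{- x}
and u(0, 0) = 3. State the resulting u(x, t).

Substitute the ansatz u = A e^{- x} into the left-hand side.
Derivatives of the ansatz:
  u_xt = 0
  u_x = - A e^{- x}
Term by term:
  x**2·u_xt = 0
  (t**2 + 1)·u_x = - A t^{2} e^{- x} - A e^{- x}
So the left-hand side equals
  - A t^{2} e^{- x} - A e^{- x}
This must equal f(x, t) identically; expanded, f = - 3 t^{2} e^{- x} - 3 e^{- x}.
Matching coefficients of the independent functions:
  [t^{2} e^{- x}, e^{- x}]:  - A = -3
Solving: A = 3.
Check against the point condition:
  u(0, 0) = 3  ⟹  A = 3  ✓
Hence u(x, t) = 3 e^{- x}.

Answer: u(x, t) = 3 e^{- x}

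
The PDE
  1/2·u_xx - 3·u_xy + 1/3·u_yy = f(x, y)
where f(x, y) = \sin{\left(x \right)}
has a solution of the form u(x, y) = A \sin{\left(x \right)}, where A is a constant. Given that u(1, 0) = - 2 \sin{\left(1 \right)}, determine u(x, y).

Substitute the ansatz u = A \sin{\left(x \right)} into the left-hand side.
Derivatives of the ansatz:
  u_xx = - A \sin{\left(x \right)}
  u_xy = 0
  u_yy = 0
Term by term:
  1/2·u_xx = - \frac{A \sin{\left(x \right)}}{2}
  -3·u_xy = 0
  1/3·u_yy = 0
So the left-hand side equals
  - \frac{A \sin{\left(x \right)}}{2}
This must equal f(x, y) = \sin{\left(x \right)} identically.
Matching coefficients of the independent functions:
  [\sin{\left(x \right)}]:  - \frac{A}{2} = 1
Solving: A = -2.
Check against the point condition:
  u(1, 0) = - 2 \sin{\left(1 \right)}  ⟹  A \sin{\left(1 \right)} = - 2 \sin{\left(1 \right)}  ✓
Hence u(x, y) = - 2 \sin{\left(x \right)}.

Answer: u(x, y) = - 2 \sin{\left(x \right)}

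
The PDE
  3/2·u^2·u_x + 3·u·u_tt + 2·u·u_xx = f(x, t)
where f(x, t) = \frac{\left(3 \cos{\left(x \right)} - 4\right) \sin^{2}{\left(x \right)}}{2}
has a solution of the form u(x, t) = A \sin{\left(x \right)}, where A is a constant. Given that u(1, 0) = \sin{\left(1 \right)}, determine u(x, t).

Substitute the ansatz u = A \sin{\left(x \right)} into the left-hand side.
Derivatives of the ansatz:
  u_x = A \cos{\left(x \right)}
  u_tt = 0
  u_xx = - A \sin{\left(x \right)}
Term by term:
  3/2·u^2·u_x = \frac{3 A^{3} \sin^{2}{\left(x \right)} \cos{\left(x \right)}}{2}
  3·u·u_tt = 0
  2·u·u_xx = - 2 A^{2} \sin^{2}{\left(x \right)}
So the left-hand side equals
  \frac{3 A^{3} \sin^{2}{\left(x \right)} \cos{\left(x \right)}}{2} - 2 A^{2} \sin^{2}{\left(x \right)}
This must equal f(x, t) identically; expanded, f = \frac{3 \sin^{2}{\left(x \right)} \cos{\left(x \right)}}{2} - 2 \sin^{2}{\left(x \right)}.
Matching coefficients of the independent functions:
  [\sin^{2}{\left(x \right)} \cos{\left(x \right)}]:  \frac{3 A^{3}}{2} = \frac{3}{2}
  [\sin^{2}{\left(x \right)}]:  - 2 A^{2} = -2
Solving: A = 1.
Check against the point condition:
  u(1, 0) = \sin{\left(1 \right)}  ⟹  A \sin{\left(1 \right)} = \sin{\left(1 \right)}  ✓
Hence u(x, t) = \sin{\left(x \right)}.

Answer: u(x, t) = \sin{\left(x \right)}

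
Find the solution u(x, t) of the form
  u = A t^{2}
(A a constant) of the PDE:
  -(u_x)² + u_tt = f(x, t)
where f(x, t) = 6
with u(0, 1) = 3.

Substitute the ansatz u = A t^{2} into the left-hand side.
Derivatives of the ansatz:
  u_x = 0
  u_tt = 2 A
Term by term:
  -(u_x)² = 0
  u_tt = 2 A
So the left-hand side equals
  2 A
This must equal f(x, t) = 6 identically.
Matching coefficients of the independent functions:
  [constant term]:  2 A = 6
Solving: A = 3.
Check against the point condition:
  u(0, 1) = 3  ⟹  A = 3  ✓
Hence u(x, t) = 3 t^{2}.

Answer: u(x, t) = 3 t^{2}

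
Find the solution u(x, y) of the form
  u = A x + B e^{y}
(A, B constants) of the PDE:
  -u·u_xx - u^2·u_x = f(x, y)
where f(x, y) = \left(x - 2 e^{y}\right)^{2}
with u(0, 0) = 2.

Substitute the ansatz u = A x + B e^{y} into the left-hand side.
Derivatives of the ansatz:
  u_xx = 0
  u_x = A
Term by term:
  -u·u_xx = 0
  -u^2·u_x = - A^{3} x^{2} - 2 A^{2} B x e^{y} - A B^{2} e^{2 y}
So the left-hand side equals
  - A^{3} x^{2} - 2 A^{2} B x e^{y} - A B^{2} e^{2 y}
This must equal f(x, y) identically; expanded, f = x^{2} - 4 x e^{y} + 4 e^{2 y}.
Matching coefficients of the independent functions:
  [x^{2}]:  - A^{3} = 1
  [x e^{y}]:  - 2 A^{2} B = -4
  [e^{2 y}]:  - A B^{2} = 4
Solving: A = -1, B = 2.
Check against the point condition:
  u(0, 0) = 2  ⟹  B = 2  ✓
Hence u(x, y) = - x + 2 e^{y}.

Answer: u(x, y) = - x + 2 e^{y}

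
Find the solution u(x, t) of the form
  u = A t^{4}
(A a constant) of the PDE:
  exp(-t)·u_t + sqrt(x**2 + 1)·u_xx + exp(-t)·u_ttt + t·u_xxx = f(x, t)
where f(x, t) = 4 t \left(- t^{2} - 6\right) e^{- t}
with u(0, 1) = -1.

Substitute the ansatz u = A t^{4} into the left-hand side.
Derivatives of the ansatz:
  u_t = 4 A t^{3}
  u_xx = 0
  u_ttt = 24 A t
  u_xxx = 0
Term by term:
  exp(-t)·u_t = 4 A t^{3} e^{- t}
  sqrt(x**2 + 1)·u_xx = 0
  exp(-t)·u_ttt = 24 A t e^{- t}
  t·u_xxx = 0
So the left-hand side equals
  4 A t^{3} e^{- t} + 24 A t e^{- t}
This must equal f(x, t) identically; expanded, f = - 4 t^{3} e^{- t} - 24 t e^{- t}.
Matching coefficients of the independent functions:
  [t e^{- t}]:  24 A = -24
  [t^{3} e^{- t}]:  4 A = -4
Solving: A = -1.
Check against the point condition:
  u(0, 1) = -1  ⟹  A = -1  ✓
Hence u(x, t) = - t^{4}.

Answer: u(x, t) = - t^{4}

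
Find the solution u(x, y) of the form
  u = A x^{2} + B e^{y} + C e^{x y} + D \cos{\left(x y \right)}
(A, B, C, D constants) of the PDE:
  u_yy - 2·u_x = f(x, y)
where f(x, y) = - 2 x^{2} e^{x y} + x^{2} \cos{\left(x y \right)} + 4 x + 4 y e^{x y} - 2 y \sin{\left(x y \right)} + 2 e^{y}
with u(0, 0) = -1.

Substitute the ansatz u = A x^{2} + B e^{y} + C e^{x y} + D \cos{\left(x y \right)} into the left-hand side.
Derivatives of the ansatz:
  u_yy = B e^{y} + C x^{2} e^{x y} - D x^{2} \cos{\left(x y \right)}
  u_x = 2 A x + C y e^{x y} - D y \sin{\left(x y \right)}
Term by term:
  u_yy = B e^{y} + C x^{2} e^{x y} - D x^{2} \cos{\left(x y \right)}
  -2·u_x = - 4 A x - 2 C y e^{x y} + 2 D y \sin{\left(x y \right)}
So the left-hand side equals
  - 4 A x + B e^{y} + C x^{2} e^{x y} - 2 C y e^{x y} - D x^{2} \cos{\left(x y \right)} + 2 D y \sin{\left(x y \right)}
This must equal f(x, y) = - 2 x^{2} e^{x y} + x^{2} \cos{\left(x y \right)} + 4 x + 4 y e^{x y} - 2 y \sin{\left(x y \right)} + 2 e^{y} identically.
Matching coefficients of the independent functions:
  [x]:  - 4 A = 4
  [x^{2} e^{x y}]:  C = -2
  [x^{2} \cos{\left(x y \right)}]:  - D = 1
  [y e^{x y}]:  - 2 C = 4
  [y \sin{\left(x y \right)}]:  2 D = -2
  [e^{y}]:  B = 2
Solving: A = -1, B = 2, C = -2, D = -1.
Check against the point condition:
  u(0, 0) = -1  ⟹  B + C + D = -1  ✓
Hence u(x, y) = - x^{2} + 2 e^{y} - 2 e^{x y} - \cos{\left(x y \right)}.

Answer: u(x, y) = - x^{2} + 2 e^{y} - 2 e^{x y} - \cos{\left(x y \right)}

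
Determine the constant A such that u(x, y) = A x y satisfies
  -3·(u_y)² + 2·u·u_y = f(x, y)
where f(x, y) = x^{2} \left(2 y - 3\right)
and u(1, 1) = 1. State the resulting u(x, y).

Answer: u(x, y) = x y

Derivation:
Substitute the ansatz u = A x y into the left-hand side.
Derivatives of the ansatz:
  u_y = A x
Term by term:
  -3·(u_y)² = - 3 A^{2} x^{2}
  2·u·u_y = 2 A^{2} x^{2} y
So the left-hand side equals
  2 A^{2} x^{2} y - 3 A^{2} x^{2}
This must equal f(x, y) identically; expanded, f = 2 x^{2} y - 3 x^{2}.
Matching coefficients of the independent functions:
  [x^{2}]:  - 3 A^{2} = -3
  [x^{2} y]:  2 A^{2} = 2
These equations allow (A) = (-1) or (1).
Impose the point condition(s):
  u(1, 1) = 1  ⟹  A = 1
Only A = 1 satisfies everything.
Hence u(x, y) = x y.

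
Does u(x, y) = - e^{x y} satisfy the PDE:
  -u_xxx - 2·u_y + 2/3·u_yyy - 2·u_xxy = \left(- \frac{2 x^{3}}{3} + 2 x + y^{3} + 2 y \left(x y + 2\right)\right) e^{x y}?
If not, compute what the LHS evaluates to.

Evaluate each term of the left-hand side for u = - e^{x y}.
Derivatives:
  u_xxx = - y^{3} e^{x y}
  u_y = - x e^{x y}
  u_yyy = - x^{3} e^{x y}
  u_xxy = - x y^{2} e^{x y} - 2 y e^{x y}
Terms:
  -u_xxx = y^{3} e^{x y}
  -2·u_y = 2 x e^{x y}
  2/3·u_yyy = - \frac{2 x^{3} e^{x y}}{3}
  -2·u_xxy = 2 y \left(x y + 2\right) e^{x y}
Sum: LHS = \left(- \frac{2 x^{3}}{3} + 2 x + y^{3} + 2 y \left(x y + 2\right)\right) e^{x y}
This is exactly the given right-hand side, so u is a solution.

Answer: Yes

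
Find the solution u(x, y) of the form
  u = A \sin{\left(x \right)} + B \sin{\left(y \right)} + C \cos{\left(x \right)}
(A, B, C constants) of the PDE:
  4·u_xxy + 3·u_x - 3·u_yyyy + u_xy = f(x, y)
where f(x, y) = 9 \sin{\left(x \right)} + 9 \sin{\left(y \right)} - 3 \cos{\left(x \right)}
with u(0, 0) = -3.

Substitute the ansatz u = A \sin{\left(x \right)} + B \sin{\left(y \right)} + C \cos{\left(x \right)} into the left-hand side.
Derivatives of the ansatz:
  u_xxy = 0
  u_x = A \cos{\left(x \right)} - C \sin{\left(x \right)}
  u_yyyy = B \sin{\left(y \right)}
  u_xy = 0
Term by term:
  4·u_xxy = 0
  3·u_x = 3 A \cos{\left(x \right)} - 3 C \sin{\left(x \right)}
  -3·u_yyyy = - 3 B \sin{\left(y \right)}
  u_xy = 0
So the left-hand side equals
  3 A \cos{\left(x \right)} - 3 B \sin{\left(y \right)} - 3 C \sin{\left(x \right)}
This must equal f(x, y) = 9 \sin{\left(x \right)} + 9 \sin{\left(y \right)} - 3 \cos{\left(x \right)} identically.
Matching coefficients of the independent functions:
  [\sin{\left(x \right)}]:  - 3 C = 9
  [\sin{\left(y \right)}]:  - 3 B = 9
  [\cos{\left(x \right)}]:  3 A = -3
Solving: A = -1, B = -3, C = -3.
Check against the point condition:
  u(0, 0) = -3  ⟹  C = -3  ✓
Hence u(x, y) = - \sin{\left(x \right)} - 3 \sin{\left(y \right)} - 3 \cos{\left(x \right)}.

Answer: u(x, y) = - \sin{\left(x \right)} - 3 \sin{\left(y \right)} - 3 \cos{\left(x \right)}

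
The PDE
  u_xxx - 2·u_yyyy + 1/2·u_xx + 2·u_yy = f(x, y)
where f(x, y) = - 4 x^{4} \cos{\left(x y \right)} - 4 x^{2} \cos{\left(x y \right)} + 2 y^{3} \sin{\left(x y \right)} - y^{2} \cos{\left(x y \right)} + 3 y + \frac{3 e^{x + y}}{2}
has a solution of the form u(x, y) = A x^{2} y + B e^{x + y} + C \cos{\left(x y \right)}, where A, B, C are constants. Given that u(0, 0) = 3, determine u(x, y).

Substitute the ansatz u = A x^{2} y + B e^{x + y} + C \cos{\left(x y \right)} into the left-hand side.
Derivatives of the ansatz:
  u_xxx = B e^{x} e^{y} + C y^{3} \sin{\left(x y \right)}
  u_yyyy = B e^{x} e^{y} + C x^{4} \cos{\left(x y \right)}
  u_xx = 2 A y + B e^{x} e^{y} - C y^{2} \cos{\left(x y \right)}
  u_yy = B e^{x} e^{y} - C x^{2} \cos{\left(x y \right)}
Term by term:
  u_xxx = B e^{x} e^{y} + C y^{3} \sin{\left(x y \right)}
  -2·u_yyyy = - 2 B e^{x} e^{y} - 2 C x^{4} \cos{\left(x y \right)}
  1/2·u_xx = A y + \frac{B e^{x} e^{y}}{2} - \frac{C y^{2} \cos{\left(x y \right)}}{2}
  2·u_yy = 2 B e^{x} e^{y} - 2 C x^{2} \cos{\left(x y \right)}
So the left-hand side equals
  A y + \frac{3 B e^{x} e^{y}}{2} - 2 C x^{4} \cos{\left(x y \right)} - 2 C x^{2} \cos{\left(x y \right)} + C y^{3} \sin{\left(x y \right)} - \frac{C y^{2} \cos{\left(x y \right)}}{2}
This must equal f(x, y) identically; expanded, f = - 4 x^{4} \cos{\left(x y \right)} - 4 x^{2} \cos{\left(x y \right)} + 2 y^{3} \sin{\left(x y \right)} - y^{2} \cos{\left(x y \right)} + 3 y + \frac{3 e^{x} e^{y}}{2}.
Matching coefficients of the independent functions:
  [y]:  A = 3
  [x^{2} \cos{\left(x y \right)}, x^{4} \cos{\left(x y \right)}]:  - 2 C = -4
  [y^{2} \cos{\left(x y \right)}]:  - \frac{C}{2} = -1
  [y^{3} \sin{\left(x y \right)}]:  C = 2
  [e^{x} e^{y}]:  \frac{3 B}{2} = \frac{3}{2}
Solving: A = 3, B = 1, C = 2.
Check against the point condition:
  u(0, 0) = 3  ⟹  B + C = 3  ✓
Hence u(x, y) = 3 x^{2} y + e^{x + y} + 2 \cos{\left(x y \right)}.

Answer: u(x, y) = 3 x^{2} y + e^{x + y} + 2 \cos{\left(x y \right)}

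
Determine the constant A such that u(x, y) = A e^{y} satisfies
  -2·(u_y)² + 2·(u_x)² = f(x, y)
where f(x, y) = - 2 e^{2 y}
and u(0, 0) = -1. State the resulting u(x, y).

Answer: u(x, y) = - e^{y}

Derivation:
Substitute the ansatz u = A e^{y} into the left-hand side.
Derivatives of the ansatz:
  u_y = A e^{y}
  u_x = 0
Term by term:
  -2·(u_y)² = - 2 A^{2} e^{2 y}
  2·(u_x)² = 0
So the left-hand side equals
  - 2 A^{2} e^{2 y}
This must equal f(x, y) = - 2 e^{2 y} identically.
Matching coefficients of the independent functions:
  [e^{2 y}]:  - 2 A^{2} = -2
These equations allow (A) = (-1) or (1).
Impose the point condition(s):
  u(0, 0) = -1  ⟹  A = -1
Only A = -1 satisfies everything.
Hence u(x, y) = - e^{y}.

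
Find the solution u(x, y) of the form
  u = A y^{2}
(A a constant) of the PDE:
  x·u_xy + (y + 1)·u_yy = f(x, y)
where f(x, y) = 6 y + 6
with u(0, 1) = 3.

Substitute the ansatz u = A y^{2} into the left-hand side.
Derivatives of the ansatz:
  u_xy = 0
  u_yy = 2 A
Term by term:
  x·u_xy = 0
  (y + 1)·u_yy = 2 A y + 2 A
So the left-hand side equals
  2 A y + 2 A
This must equal f(x, y) = 6 y + 6 identically.
Matching coefficients of the independent functions:
  [constant term, y]:  2 A = 6
Solving: A = 3.
Check against the point condition:
  u(0, 1) = 3  ⟹  A = 3  ✓
Hence u(x, y) = 3 y^{2}.

Answer: u(x, y) = 3 y^{2}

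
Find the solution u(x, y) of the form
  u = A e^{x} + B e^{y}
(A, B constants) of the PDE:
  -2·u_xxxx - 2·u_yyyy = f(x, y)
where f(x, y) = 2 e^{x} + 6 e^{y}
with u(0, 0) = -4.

Substitute the ansatz u = A e^{x} + B e^{y} into the left-hand side.
Derivatives of the ansatz:
  u_xxxx = A e^{x}
  u_yyyy = B e^{y}
Term by term:
  -2·u_xxxx = - 2 A e^{x}
  -2·u_yyyy = - 2 B e^{y}
So the left-hand side equals
  - 2 A e^{x} - 2 B e^{y}
This must equal f(x, y) = 2 e^{x} + 6 e^{y} identically.
Matching coefficients of the independent functions:
  [e^{x}]:  - 2 A = 2
  [e^{y}]:  - 2 B = 6
Solving: A = -1, B = -3.
Check against the point condition:
  u(0, 0) = -4  ⟹  A + B = -4  ✓
Hence u(x, y) = - e^{x} - 3 e^{y}.

Answer: u(x, y) = - e^{x} - 3 e^{y}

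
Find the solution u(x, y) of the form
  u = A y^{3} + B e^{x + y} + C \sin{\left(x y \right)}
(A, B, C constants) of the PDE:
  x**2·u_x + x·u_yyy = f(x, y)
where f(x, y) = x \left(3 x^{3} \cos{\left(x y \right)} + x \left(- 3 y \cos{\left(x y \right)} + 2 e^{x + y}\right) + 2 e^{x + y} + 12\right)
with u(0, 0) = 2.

Answer: u(x, y) = 2 y^{3} + 2 e^{x + y} - 3 \sin{\left(x y \right)}

Derivation:
Substitute the ansatz u = A y^{3} + B e^{x + y} + C \sin{\left(x y \right)} into the left-hand side.
Derivatives of the ansatz:
  u_x = B e^{x} e^{y} + C y \cos{\left(x y \right)}
  u_yyy = 6 A + B e^{x} e^{y} - C x^{3} \cos{\left(x y \right)}
Term by term:
  x**2·u_x = B x^{2} e^{x} e^{y} + C x^{2} y \cos{\left(x y \right)}
  x·u_yyy = 6 A x + B x e^{x} e^{y} - C x^{4} \cos{\left(x y \right)}
So the left-hand side equals
  6 A x + B x^{2} e^{x} e^{y} + B x e^{x} e^{y} - C x^{4} \cos{\left(x y \right)} + C x^{2} y \cos{\left(x y \right)}
This must equal f(x, y) identically; expanded, f = 3 x^{4} \cos{\left(x y \right)} - 3 x^{2} y \cos{\left(x y \right)} + 2 x^{2} e^{x} e^{y} + 2 x e^{x} e^{y} + 12 x.
Matching coefficients of the independent functions:
  [x]:  6 A = 12
  [x^{4} \cos{\left(x y \right)}]:  - C = 3
  [x e^{x} e^{y}, x^{2} e^{x} e^{y}]:  B = 2
  [x^{2} y \cos{\left(x y \right)}]:  C = -3
Solving: A = 2, B = 2, C = -3.
Check against the point condition:
  u(0, 0) = 2  ⟹  B = 2  ✓
Hence u(x, y) = 2 y^{3} + 2 e^{x + y} - 3 \sin{\left(x y \right)}.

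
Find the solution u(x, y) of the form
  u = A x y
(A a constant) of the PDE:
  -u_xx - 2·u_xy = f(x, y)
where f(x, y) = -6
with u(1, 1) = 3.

Answer: u(x, y) = 3 x y

Derivation:
Substitute the ansatz u = A x y into the left-hand side.
Derivatives of the ansatz:
  u_xx = 0
  u_xy = A
Term by term:
  -u_xx = 0
  -2·u_xy = - 2 A
So the left-hand side equals
  - 2 A
This must equal f(x, y) = -6 identically.
Matching coefficients of the independent functions:
  [constant term]:  - 2 A = -6
Solving: A = 3.
Check against the point condition:
  u(1, 1) = 3  ⟹  A = 3  ✓
Hence u(x, y) = 3 x y.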